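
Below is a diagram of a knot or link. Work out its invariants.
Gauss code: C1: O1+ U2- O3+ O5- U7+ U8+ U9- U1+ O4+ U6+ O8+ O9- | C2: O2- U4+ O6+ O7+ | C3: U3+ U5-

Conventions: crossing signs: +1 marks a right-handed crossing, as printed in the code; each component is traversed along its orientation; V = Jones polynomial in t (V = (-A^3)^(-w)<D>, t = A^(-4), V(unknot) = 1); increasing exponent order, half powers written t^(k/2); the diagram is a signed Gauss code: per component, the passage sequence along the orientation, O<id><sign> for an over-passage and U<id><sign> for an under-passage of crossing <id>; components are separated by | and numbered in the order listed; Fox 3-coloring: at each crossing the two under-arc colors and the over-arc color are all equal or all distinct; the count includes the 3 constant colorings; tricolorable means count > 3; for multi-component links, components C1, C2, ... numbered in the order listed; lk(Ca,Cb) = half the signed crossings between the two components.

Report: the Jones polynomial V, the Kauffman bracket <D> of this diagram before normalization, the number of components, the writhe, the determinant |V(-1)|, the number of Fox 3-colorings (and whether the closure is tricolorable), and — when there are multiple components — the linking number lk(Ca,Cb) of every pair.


Jones polynomial: V(t) = 1 + t + t^2 + t^3
<D> = -A^-3 - A - A^5 - A^9; writhe +3
components 3, writhe +3 (9 crossings)
linking number lk(C1,C2) = +1
lk(C1,C3): 0
lk(C2,C3) = 0
3-colorings: 9 of 3^9, det 0 — tricolorable
note: |V(-1)| = 0: so tricolorable, since 3 divides 0


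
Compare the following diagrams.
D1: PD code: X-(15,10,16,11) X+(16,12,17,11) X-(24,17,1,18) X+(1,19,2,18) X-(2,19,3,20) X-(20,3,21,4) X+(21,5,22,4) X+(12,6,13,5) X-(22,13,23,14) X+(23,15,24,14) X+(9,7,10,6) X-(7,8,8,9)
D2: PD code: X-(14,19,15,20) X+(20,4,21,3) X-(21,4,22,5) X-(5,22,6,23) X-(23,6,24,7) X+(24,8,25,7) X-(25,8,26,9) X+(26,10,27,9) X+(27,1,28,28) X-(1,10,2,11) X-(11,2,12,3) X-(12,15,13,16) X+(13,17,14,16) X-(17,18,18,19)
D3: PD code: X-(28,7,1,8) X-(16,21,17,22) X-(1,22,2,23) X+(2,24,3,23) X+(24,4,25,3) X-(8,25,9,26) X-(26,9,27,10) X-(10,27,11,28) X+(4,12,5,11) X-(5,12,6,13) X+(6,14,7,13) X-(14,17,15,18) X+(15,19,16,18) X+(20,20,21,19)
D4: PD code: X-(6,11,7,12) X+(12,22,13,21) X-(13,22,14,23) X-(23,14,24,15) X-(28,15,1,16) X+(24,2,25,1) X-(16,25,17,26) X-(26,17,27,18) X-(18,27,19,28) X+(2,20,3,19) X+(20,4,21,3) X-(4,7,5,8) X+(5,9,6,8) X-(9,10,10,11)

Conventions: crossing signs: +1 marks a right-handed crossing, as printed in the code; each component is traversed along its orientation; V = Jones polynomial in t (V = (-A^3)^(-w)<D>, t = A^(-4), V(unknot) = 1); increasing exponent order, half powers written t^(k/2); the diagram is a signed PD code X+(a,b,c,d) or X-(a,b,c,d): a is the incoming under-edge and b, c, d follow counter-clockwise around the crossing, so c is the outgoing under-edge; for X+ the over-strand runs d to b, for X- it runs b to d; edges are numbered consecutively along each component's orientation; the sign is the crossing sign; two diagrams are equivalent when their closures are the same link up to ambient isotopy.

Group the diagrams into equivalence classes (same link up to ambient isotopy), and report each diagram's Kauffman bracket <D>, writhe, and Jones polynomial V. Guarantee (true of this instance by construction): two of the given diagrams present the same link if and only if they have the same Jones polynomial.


grouping into links: {D1} | {D2} | {D3, D4}
V(D1) = 1  (w 0, c 12, <D> = 1)
D2 (bracket A^-8 + 1 - A^4; 14 crossings at w = -4): V = -t^-4 + t^-3 + t^-1
V(D3) = t^-5 - 2t^-4 + 2t^-3 - 2t^-2 + 2t^-1 - 1 + t  [14 crossings, <D> = A^-10 - A^-6 + 2A^-2 - 2A^2 + 2A^6 - 2A^10 + A^14, w = -2]
V(D4) = t^-5 - 2t^-4 + 2t^-3 - 2t^-2 + 2t^-1 - 1 + t  (w -4, c 14, <D> = A^-16 - A^-12 + 2A^-8 - 2A^-4 + 2 - 2A^4 + A^8)
why: 3 values of V(t) split the 4 diagrams


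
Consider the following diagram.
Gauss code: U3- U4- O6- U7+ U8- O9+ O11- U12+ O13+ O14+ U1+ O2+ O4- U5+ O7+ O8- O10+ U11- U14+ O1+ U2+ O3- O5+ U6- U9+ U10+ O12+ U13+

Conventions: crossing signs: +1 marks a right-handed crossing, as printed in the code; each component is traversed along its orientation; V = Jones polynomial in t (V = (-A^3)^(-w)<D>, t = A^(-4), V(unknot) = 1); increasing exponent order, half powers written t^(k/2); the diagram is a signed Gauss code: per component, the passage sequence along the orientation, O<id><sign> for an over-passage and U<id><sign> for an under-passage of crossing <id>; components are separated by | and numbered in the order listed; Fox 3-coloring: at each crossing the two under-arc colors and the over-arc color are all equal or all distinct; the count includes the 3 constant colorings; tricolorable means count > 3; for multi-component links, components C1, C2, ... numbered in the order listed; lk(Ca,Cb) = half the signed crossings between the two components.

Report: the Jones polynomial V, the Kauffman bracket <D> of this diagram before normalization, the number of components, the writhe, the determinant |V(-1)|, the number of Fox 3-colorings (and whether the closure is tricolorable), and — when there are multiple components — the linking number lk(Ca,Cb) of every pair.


Jones polynomial: V(t) = 1 - t + 2t^2 - 2t^3 + 3t^4 - 3t^5 + 2t^6 - 2t^7 + t^8
<D> = A^-20 - 2A^-16 + 2A^-12 - 3A^-8 + 3A^-4 - 2 + 2A^4 - A^8 + A^12; writhe +4
components 1, writhe +4 (14 crossings)
3-colorings: 3 of 3^14, det 17 — not tricolorable
note: w = +4 (over 14 crossings) is diagram-only; (-A^3)^(-4) removes it from V


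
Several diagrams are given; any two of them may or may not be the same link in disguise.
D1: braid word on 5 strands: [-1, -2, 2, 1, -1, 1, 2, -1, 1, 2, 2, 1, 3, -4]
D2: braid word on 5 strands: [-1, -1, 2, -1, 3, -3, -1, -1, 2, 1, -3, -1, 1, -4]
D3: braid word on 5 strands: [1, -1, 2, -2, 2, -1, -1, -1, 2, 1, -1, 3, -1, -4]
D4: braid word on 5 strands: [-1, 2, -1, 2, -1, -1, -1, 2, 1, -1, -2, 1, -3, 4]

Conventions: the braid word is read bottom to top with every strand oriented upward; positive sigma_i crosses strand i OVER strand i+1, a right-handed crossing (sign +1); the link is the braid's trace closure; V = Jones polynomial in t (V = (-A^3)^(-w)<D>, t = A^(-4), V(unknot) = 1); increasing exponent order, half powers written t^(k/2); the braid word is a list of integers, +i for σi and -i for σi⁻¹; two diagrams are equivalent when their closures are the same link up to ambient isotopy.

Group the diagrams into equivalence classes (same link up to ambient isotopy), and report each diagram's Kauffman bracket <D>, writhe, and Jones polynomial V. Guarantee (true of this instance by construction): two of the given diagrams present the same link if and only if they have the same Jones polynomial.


classes: {D1} | {D2, D3, D4}
V(D1) = t + t^3 - t^4  [14 crossings, <D> = -A^-4 + 1 + A^8, w = +4]
D2 (bracket A^-16 - A^-12 + 2A^-8 - 2A^-4 + 2 - 2A^4 + A^8; 14 crossings at w = -4): V = t^-5 - 2t^-4 + 2t^-3 - 2t^-2 + 2t^-1 - 1 + t
D3 (bracket A^-10 - A^-6 + 2A^-2 - 2A^2 + 2A^6 - 2A^10 + A^14; 14 crossings at w = -2): V = t^-5 - 2t^-4 + 2t^-3 - 2t^-2 + 2t^-1 - 1 + t
V(D4) = t^-5 - 2t^-4 + 2t^-3 - 2t^-2 + 2t^-1 - 1 + t  [14 crossings, <D> = A^-10 - A^-6 + 2A^-2 - 2A^2 + 2A^6 - 2A^10 + A^14, w = -2]
note: V(t) takes 2 values over 4 diagrams, fixing the grouping


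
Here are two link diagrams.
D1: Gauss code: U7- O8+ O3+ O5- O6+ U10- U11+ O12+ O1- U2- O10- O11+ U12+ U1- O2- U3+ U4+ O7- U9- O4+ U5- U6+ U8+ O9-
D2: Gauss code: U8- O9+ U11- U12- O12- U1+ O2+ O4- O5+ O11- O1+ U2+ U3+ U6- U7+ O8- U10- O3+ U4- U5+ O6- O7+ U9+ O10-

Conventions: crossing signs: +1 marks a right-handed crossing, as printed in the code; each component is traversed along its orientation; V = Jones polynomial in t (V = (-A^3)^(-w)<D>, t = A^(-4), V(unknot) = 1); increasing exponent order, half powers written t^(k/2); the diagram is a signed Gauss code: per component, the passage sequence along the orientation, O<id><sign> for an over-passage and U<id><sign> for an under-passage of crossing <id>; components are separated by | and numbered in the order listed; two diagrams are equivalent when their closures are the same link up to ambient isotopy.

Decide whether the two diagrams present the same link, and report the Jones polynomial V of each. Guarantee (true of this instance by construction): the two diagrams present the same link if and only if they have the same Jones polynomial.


same link: yes
V(D1) = t^-2 - t^-1 + 1 - t + t^2  [12 crossings, <D> = A^-8 - A^-4 + 1 - A^4 + A^8, w = 0]
V(D2) = t^-2 - t^-1 + 1 - t + t^2  [12 crossings, <D> = A^-8 - A^-4 + 1 - A^4 + A^8, w = 0]
insight: from 12 to 12 crossings by R-moves: one link, two diagrams


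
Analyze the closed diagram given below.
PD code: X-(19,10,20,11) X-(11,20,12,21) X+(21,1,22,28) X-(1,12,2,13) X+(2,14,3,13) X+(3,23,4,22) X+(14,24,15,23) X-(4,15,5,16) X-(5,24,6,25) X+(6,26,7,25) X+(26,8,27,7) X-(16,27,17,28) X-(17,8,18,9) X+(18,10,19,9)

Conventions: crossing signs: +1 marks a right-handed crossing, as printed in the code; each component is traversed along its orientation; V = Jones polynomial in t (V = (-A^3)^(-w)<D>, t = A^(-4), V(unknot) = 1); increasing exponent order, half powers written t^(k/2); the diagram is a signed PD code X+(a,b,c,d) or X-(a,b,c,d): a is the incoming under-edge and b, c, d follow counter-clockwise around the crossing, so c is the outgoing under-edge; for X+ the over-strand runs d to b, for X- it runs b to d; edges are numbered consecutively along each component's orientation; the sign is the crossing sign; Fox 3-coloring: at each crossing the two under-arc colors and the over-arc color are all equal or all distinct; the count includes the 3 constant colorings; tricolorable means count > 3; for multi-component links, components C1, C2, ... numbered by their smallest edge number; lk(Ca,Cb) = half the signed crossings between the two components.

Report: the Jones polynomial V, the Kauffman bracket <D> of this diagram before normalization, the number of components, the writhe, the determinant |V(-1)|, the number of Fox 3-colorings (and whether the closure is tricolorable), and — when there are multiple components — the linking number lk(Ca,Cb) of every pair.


Jones polynomial: V(t) = -t^-3 + 2t^-2 - 2t^-1 + 3 - 2t + 2t^2 - t^3
<D> = -A^-12 + 2A^-8 - 2A^-4 + 3 - 2A^4 + 2A^8 - A^12; writhe 0
components 1, writhe 0 (14 crossings)
3-colorings: 3 of 3^14, det 13 — not tricolorable
note: w = 0 (over 14 crossings) is diagram-only; (-A^3)^(0) removes it from V


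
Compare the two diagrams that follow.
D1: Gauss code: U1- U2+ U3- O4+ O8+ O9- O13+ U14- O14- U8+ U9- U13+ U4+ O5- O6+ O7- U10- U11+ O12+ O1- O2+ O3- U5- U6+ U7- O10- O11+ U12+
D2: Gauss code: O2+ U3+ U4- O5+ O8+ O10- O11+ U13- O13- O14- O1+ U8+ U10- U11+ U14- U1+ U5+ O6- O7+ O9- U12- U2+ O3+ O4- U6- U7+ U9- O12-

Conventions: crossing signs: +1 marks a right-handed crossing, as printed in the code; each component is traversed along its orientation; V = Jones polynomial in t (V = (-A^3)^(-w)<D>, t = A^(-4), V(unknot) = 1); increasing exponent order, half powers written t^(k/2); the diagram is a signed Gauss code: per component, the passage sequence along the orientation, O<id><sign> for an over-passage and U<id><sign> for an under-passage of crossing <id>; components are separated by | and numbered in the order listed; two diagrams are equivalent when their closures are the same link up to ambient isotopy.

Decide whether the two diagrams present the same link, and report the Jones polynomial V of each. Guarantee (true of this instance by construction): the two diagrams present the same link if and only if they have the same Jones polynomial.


equivalent: yes
V(D1) = 1  (w 0, c 14, <D> = 1)
V(D2) = 1  [14 crossings, <D> = 1, w = 0]
key observation: one V(t) for all 2 diagrams — one class (guaranteed)


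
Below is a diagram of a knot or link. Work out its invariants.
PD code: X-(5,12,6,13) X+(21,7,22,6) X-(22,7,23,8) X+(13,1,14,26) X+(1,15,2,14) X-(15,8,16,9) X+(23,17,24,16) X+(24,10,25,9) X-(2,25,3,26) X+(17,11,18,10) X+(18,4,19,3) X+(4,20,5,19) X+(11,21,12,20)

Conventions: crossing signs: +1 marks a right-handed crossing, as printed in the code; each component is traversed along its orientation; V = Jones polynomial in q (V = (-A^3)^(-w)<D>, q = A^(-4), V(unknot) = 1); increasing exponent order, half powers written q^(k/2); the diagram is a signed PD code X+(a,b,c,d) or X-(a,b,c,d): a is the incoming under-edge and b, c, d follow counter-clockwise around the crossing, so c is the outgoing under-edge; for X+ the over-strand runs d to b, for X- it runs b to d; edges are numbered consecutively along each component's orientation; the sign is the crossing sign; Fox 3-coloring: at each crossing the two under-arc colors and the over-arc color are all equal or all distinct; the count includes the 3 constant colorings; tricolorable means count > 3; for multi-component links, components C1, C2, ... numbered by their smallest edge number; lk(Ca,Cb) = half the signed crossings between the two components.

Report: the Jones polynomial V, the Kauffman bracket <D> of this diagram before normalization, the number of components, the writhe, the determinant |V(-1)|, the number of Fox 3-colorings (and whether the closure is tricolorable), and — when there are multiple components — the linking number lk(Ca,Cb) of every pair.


Jones polynomial: V(q) = q - 2q^2 + 3q^3 - 2q^4 + 3q^5 - 2q^6 + q^7 - q^8
<D> = A^-17 - A^-13 + 2A^-9 - 3A^-5 + 2A^-1 - 3A^3 + 2A^7 - A^11; writhe +5
components 1, writhe +5 (13 crossings)
3-colorings: 9 of 3^13, det 15 — tricolorable
note: w = +5 (over 13 crossings) is diagram-only; (-A^3)^(-5) removes it from V


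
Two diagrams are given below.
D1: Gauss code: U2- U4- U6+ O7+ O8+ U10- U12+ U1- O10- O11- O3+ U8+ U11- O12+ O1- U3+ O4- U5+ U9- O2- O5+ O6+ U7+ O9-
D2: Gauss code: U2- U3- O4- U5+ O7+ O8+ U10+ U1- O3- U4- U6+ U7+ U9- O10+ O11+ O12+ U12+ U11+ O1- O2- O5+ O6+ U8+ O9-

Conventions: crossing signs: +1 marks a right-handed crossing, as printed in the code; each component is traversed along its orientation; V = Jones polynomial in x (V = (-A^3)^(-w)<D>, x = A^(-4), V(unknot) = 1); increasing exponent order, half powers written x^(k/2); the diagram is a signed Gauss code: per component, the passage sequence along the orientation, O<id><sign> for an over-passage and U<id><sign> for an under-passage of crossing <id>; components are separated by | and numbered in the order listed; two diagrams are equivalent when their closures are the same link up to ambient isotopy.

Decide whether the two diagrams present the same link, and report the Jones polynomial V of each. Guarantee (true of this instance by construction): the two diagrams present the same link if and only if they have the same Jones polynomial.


equivalent: yes
V(D1) = x^-2 - x^-1 + 1 - x + x^2  (w 0, c 12, <D> = A^-8 - A^-4 + 1 - A^4 + A^8)
D2 (bracket A^-2 - A^2 + A^6 - A^10 + A^14; 12 crossings at w = +2): V = x^-2 - x^-1 + 1 - x + x^2
why: all 2 diagrams share one V(x), hence one class


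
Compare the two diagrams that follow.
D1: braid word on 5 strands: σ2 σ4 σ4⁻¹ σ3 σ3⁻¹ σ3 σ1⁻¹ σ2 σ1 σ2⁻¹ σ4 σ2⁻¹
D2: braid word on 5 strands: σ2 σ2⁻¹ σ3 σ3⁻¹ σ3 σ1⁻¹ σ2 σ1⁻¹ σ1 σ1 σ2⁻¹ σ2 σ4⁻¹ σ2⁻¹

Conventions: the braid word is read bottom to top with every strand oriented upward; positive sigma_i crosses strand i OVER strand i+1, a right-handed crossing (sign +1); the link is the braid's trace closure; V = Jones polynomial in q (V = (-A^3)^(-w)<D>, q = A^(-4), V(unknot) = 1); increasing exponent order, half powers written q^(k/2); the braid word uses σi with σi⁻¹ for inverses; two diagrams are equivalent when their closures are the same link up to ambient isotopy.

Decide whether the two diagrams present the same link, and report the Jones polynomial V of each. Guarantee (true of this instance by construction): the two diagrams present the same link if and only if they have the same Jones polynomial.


same link: yes
V(D1) = 1  [12 crossings, <D> = A^6, w = +2]
V(D2) = 1  [14 crossings, <D> = 1, w = 0]
insight: one V(q) for all 2 diagrams — one class (guaranteed)


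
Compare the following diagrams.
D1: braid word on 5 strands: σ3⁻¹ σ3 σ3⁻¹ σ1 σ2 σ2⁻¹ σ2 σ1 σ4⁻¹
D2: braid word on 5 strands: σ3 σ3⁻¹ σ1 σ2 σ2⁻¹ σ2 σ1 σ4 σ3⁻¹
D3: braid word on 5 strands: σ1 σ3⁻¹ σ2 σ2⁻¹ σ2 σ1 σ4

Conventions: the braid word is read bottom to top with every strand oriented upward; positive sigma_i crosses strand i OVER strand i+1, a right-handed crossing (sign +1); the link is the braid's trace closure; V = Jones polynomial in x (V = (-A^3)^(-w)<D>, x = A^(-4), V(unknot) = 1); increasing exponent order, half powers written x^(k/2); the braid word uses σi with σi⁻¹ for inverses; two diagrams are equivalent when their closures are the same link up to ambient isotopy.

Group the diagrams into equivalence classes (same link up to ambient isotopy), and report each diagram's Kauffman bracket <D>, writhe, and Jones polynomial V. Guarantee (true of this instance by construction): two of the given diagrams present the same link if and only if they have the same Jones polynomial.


equivalence classes: {D1, D2, D3}
D1 (bracket A^-7 + A; 9 crossings at w = +1): V = -x^(1/2) - x^(5/2)
V(D2) = -x^(1/2) - x^(5/2)  (w +3, c 9, <D> = A^-1 + A^7)
V(D3) = -x^(1/2) - x^(5/2)  [7 crossings, <D> = A^-1 + A^7, w = +3]
key observation: all 3 diagrams share one V(x), hence one class


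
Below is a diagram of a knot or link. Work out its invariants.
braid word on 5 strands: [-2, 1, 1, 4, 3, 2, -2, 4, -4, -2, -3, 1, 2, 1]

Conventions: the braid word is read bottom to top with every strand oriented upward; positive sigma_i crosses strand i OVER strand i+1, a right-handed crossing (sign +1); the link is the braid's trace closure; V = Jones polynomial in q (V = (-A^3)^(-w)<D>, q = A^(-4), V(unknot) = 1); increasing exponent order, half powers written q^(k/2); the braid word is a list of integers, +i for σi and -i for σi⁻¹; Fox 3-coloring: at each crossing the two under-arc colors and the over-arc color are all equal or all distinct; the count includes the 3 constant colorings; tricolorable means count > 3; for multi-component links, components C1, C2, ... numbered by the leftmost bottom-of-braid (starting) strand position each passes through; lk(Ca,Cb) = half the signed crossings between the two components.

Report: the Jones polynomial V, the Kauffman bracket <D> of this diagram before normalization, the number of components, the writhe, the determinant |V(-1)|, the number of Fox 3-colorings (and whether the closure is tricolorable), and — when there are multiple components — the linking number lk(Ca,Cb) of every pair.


V(q) = q + q^3 - q^4
bracket: -A^-4 + 1 + A^8, w = +4
1 component, writhe +4, over 14 crossings
det 3, colorings 9 of 3^14 — tricolorable
observation: det 3 = |V(-1)|; divisible by 3, so tricolorable


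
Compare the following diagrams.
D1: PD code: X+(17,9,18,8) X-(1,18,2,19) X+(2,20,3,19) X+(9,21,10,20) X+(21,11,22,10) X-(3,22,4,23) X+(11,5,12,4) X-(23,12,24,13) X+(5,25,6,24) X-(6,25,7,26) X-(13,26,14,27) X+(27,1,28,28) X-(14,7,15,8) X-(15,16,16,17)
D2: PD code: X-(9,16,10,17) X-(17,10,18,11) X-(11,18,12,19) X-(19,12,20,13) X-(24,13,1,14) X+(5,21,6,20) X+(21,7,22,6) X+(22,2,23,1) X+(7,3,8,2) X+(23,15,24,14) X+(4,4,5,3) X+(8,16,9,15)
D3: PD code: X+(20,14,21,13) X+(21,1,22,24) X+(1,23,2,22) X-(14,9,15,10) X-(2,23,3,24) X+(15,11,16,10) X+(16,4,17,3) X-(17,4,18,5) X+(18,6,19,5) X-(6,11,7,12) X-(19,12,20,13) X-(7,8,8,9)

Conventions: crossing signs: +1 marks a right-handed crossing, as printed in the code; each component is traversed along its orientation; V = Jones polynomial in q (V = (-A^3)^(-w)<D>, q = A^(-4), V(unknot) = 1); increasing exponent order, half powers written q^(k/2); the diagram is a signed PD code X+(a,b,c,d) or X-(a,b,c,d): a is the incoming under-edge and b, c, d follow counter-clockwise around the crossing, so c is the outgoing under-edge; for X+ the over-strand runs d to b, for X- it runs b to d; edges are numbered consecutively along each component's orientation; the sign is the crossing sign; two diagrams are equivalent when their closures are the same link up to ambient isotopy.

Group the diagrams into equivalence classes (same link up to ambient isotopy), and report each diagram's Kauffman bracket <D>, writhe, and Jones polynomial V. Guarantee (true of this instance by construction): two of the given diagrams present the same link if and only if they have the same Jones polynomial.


equivalence classes: {D1} | {D2} | {D3}
D1 (bracket -A^-12 + 2A^-8 - 2A^-4 + 3 - 2A^4 + 2A^8 - A^12; 14 crossings at w = 0): V = -q^-3 + 2q^-2 - 2q^-1 + 3 - 2q + 2q^2 - q^3
V(D2) = -q^-3 + q^-2 - q^-1 + 3 - q + q^2 - q^3  [12 crossings, <D> = -A^-6 + A^-2 - A^2 + 3A^6 - A^10 + A^14 - A^18, w = +2]
D3 (bracket 1; 12 crossings at w = 0): V = 1
key observation: 3 values of V(q) split the 3 diagrams


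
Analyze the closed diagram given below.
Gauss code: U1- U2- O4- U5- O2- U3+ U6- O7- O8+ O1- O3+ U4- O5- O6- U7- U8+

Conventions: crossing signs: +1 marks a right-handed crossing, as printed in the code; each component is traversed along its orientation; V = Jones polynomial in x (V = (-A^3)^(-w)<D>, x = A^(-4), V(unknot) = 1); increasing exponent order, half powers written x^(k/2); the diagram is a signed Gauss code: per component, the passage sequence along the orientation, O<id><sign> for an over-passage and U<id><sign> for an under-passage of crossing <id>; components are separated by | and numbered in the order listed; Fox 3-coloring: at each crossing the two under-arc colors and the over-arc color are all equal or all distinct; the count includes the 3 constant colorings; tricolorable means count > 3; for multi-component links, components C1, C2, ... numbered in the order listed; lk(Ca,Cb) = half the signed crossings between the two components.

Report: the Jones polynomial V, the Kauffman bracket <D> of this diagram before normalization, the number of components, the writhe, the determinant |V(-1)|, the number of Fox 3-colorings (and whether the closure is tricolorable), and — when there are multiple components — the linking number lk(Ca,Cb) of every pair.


V(x) = -x^-6 + x^-5 - x^-4 + 2x^-3 - x^-2 + x^-1
bracket: A^-8 - A^-4 + 2 - A^4 + A^8 - A^12, w = -4
1 component, writhe -4, over 8 crossings
det 7, colorings 3 of 3^8 — not tricolorable
observation: |V(-1)| = 7: so not tricolorable, since 3 does not divide 7


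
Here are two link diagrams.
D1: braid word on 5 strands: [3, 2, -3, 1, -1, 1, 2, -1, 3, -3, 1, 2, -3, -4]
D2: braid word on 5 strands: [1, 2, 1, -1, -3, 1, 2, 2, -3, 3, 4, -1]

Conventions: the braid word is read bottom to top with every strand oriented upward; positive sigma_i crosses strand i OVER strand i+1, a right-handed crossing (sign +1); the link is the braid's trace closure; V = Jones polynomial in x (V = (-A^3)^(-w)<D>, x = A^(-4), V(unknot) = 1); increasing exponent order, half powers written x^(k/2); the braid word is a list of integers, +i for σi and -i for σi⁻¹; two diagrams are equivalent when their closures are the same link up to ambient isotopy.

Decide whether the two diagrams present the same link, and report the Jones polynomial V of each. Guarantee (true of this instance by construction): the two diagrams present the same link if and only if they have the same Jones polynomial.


equivalent: yes
V(D1) = x + x^3 - x^4  (w +2, c 14, <D> = -A^-10 + A^-6 + A^2)
V(D2) = x + x^3 - x^4  (w +4, c 12, <D> = -A^-4 + 1 + A^8)
why: all 2 diagrams share one V(x), hence one class


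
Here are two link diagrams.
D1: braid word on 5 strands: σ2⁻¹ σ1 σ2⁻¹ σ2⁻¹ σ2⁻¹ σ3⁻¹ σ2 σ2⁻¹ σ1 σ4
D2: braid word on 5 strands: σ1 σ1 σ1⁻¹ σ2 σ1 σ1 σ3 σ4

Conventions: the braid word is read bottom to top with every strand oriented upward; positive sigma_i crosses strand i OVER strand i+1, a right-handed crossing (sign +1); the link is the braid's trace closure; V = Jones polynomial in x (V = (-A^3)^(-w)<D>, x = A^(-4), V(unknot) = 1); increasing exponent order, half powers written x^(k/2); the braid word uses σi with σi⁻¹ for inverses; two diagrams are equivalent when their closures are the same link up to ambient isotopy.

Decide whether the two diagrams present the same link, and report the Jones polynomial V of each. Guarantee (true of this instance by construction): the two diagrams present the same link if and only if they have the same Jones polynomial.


equivalent: no
V(D1) = x^-5 - 2x^-4 + 2x^-3 - 2x^-2 + 2x^-1 - 1 + x  (w -2, c 10, <D> = A^-10 - A^-6 + 2A^-2 - 2A^2 + 2A^6 - 2A^10 + A^14)
V(D2) = x + x^3 - x^4  [8 crossings, <D> = -A^2 + A^6 + A^14, w = +6]
key observation: V(x) takes 2 values over 2 diagrams, fixing the grouping


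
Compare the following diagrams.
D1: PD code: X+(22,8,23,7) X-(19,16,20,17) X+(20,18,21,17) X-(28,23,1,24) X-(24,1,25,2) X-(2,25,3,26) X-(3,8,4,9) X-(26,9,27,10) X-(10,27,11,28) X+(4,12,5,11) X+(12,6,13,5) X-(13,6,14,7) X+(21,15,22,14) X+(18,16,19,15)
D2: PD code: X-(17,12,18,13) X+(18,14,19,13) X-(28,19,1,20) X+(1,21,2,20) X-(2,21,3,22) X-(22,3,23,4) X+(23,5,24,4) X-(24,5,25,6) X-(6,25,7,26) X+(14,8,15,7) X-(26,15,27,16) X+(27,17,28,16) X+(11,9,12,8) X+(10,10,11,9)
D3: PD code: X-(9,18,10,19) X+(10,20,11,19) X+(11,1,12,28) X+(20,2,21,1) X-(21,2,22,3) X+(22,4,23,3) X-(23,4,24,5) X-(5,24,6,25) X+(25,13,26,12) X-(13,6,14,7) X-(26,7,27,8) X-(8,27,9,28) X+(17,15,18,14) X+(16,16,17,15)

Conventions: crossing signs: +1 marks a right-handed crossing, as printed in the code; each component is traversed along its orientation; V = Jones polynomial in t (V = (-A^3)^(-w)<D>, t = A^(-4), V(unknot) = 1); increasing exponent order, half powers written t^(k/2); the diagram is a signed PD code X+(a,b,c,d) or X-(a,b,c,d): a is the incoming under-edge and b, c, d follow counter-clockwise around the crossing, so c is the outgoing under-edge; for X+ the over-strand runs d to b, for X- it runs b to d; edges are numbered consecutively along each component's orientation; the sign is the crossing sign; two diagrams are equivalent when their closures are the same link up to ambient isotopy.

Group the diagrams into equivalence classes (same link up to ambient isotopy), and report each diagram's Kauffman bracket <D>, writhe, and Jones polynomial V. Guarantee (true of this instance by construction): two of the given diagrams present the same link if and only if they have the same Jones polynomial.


classes: {D1} | {D2} | {D3}
V(D1) = -t^-6 + t^-5 - t^-4 + 2t^-3 - t^-2 + t^-1  [14 crossings, <D> = A^-2 - A^2 + 2A^6 - A^10 + A^14 - A^18, w = -2]
V(D2) = -t^-4 + t^-3 + t^-1  [14 crossings, <D> = A^4 + A^12 - A^16, w = 0]
V(D3) = 1  (w 0, c 14, <D> = 1)
insight: 3 values of V(t) split the 3 diagrams


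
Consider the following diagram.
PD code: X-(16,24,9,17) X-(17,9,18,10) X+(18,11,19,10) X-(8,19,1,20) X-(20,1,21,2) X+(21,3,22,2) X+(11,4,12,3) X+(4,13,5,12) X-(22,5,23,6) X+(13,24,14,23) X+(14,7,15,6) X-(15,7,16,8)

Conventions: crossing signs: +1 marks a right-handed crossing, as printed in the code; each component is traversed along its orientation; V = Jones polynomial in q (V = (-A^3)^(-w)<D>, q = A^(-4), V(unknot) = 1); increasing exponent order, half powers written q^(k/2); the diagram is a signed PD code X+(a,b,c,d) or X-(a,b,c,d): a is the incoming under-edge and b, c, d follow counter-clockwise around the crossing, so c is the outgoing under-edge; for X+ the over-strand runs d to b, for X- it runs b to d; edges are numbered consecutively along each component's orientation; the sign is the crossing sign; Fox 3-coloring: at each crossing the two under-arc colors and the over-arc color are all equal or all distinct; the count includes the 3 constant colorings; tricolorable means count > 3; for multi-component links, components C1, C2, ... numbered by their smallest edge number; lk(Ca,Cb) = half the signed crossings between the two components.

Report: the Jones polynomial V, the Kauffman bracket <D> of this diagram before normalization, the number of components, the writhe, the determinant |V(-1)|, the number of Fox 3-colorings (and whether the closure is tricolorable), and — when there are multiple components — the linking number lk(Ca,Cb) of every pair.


Jones polynomial: V(q) = q^-2 + 2 + q^2
<D> = A^-8 + 2 + A^8; writhe 0
components 3, writhe 0 (12 crossings)
linking number lk(C1,C2) = +1
lk(C1,C3): -1
lk(C2,C3) = 0
3-colorings: 3 of 3^12, det 4 — not tricolorable
note: summing lk over 3 pairs gives 0


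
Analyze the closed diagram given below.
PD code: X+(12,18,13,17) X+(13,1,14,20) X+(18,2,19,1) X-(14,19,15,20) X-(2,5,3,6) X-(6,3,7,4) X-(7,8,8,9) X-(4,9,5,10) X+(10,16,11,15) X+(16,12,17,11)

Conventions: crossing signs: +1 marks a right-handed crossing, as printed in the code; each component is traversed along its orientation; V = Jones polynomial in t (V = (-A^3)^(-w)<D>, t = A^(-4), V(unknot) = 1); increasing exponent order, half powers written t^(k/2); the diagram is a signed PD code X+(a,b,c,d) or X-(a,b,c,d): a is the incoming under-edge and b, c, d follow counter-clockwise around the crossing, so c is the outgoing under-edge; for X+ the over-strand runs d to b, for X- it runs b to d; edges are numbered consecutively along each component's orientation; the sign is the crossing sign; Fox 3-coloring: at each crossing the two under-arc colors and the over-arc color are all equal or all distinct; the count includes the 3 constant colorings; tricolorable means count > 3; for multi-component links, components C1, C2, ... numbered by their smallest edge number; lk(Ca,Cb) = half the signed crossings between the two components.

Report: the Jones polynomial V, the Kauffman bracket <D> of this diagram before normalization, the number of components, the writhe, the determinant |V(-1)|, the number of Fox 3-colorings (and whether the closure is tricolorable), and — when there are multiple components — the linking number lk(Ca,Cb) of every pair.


V = -t^-3 + t^-2 - t^-1 + 3 - t + t^2 - t^3
<D> = -A^-12 + A^-8 - A^-4 + 3 - A^4 + A^8 - A^12 (w = 0)
1 component over 10 crossings, w = 0
27 Fox colorings among 3^10, |V(-1)| = 9: tricolorable
why: the span of V is 6, forcing >= 6 crossings in any diagram


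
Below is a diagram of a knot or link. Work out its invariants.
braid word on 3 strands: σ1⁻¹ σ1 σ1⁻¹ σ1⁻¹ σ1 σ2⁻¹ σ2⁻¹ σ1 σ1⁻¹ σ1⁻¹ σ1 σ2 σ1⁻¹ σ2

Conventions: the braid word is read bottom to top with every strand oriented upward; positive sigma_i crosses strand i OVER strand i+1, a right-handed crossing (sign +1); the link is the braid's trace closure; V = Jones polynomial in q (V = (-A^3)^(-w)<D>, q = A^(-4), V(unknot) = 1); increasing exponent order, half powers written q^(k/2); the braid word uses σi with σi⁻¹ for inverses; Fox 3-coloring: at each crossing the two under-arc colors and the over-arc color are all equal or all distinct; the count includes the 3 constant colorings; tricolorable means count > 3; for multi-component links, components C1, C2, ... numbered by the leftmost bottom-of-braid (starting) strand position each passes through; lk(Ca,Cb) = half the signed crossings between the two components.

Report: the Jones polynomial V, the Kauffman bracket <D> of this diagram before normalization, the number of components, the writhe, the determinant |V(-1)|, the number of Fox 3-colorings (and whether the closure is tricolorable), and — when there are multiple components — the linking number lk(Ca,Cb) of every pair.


V = 1
<D> = A^-6 (w = -2)
1 component over 14 crossings, w = -2
3 Fox colorings among 3^14, |V(-1)| = 1: not tricolorable
why: free reduction leaves σ1⁻¹ σ2⁻¹ σ1⁻¹ σ2 of the original 14 letters


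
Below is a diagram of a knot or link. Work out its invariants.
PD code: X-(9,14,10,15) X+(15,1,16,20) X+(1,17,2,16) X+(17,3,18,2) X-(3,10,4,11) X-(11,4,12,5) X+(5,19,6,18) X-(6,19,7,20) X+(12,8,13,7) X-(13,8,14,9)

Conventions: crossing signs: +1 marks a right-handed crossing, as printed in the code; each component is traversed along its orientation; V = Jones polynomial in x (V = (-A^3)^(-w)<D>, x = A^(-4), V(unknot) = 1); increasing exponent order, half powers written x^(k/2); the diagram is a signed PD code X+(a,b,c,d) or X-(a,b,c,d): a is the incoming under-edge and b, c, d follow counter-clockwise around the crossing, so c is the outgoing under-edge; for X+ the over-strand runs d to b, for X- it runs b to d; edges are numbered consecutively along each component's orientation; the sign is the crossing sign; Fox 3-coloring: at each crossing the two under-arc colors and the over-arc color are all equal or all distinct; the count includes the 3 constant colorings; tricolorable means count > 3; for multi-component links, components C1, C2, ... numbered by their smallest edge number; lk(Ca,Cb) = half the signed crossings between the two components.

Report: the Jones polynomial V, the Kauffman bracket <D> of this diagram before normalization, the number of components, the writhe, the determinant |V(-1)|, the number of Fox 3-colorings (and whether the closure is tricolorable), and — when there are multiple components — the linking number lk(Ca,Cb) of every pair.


Jones polynomial: V(x) = -x^-3 + x^-2 - x^-1 + 3 - x + x^2 - x^3
<D> = -A^-12 + A^-8 - A^-4 + 3 - A^4 + A^8 - A^12; writhe 0
components 1, writhe 0 (10 crossings)
3-colorings: 27 of 3^10, det 9 — tricolorable
note: the span of V is 6, forcing >= 6 crossings in any diagram


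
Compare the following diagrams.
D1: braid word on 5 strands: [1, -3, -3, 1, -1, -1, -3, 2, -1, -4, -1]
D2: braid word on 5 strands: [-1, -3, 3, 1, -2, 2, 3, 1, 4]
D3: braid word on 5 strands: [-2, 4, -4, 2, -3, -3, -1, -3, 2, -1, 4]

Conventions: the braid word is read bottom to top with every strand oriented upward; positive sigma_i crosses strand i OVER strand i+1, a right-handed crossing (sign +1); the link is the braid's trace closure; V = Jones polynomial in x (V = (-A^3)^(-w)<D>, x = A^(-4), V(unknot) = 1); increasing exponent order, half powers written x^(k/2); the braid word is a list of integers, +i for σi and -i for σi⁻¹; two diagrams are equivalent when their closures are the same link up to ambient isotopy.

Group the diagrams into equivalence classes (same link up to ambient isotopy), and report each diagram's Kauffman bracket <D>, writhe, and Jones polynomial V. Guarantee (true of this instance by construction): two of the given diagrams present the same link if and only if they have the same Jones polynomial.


grouping into links: {D1, D3} | {D2}
V(D1) = x^(-13/2) - x^(-11/2) + x^(-9/2) - 2x^(-7/2) - x^(-3/2)  (w -5, c 11, <D> = A^-9 + 2A^-1 - A^3 + A^7 - A^11)
V(D2) = -x^(-1/2) - x^(1/2)  [9 crossings, <D> = A^7 + A^11, w = +3]
D3 (bracket A^-3 + 2A^5 - A^9 + A^13 - A^17; 11 crossings at w = -3): V = x^(-13/2) - x^(-11/2) + x^(-9/2) - 2x^(-7/2) - x^(-3/2)
why: 2 values of V(x) split the 3 diagrams


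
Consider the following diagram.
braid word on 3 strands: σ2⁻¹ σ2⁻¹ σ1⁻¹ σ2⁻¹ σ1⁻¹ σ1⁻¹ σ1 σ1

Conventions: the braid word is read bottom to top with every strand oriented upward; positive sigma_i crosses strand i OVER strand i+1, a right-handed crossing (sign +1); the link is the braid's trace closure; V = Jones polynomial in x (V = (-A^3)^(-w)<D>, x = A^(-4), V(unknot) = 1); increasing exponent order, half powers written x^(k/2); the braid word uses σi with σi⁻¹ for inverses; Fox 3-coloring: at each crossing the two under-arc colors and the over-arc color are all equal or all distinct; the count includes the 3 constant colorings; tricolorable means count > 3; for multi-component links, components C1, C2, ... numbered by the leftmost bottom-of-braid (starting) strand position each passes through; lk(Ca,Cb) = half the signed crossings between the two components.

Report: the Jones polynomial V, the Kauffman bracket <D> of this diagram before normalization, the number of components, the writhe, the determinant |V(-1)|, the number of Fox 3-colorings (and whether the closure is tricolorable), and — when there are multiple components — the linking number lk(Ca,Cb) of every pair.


Jones polynomial: V(x) = -x^-4 + x^-3 + x^-1
<D> = A^-8 + 1 - A^4; writhe -4
components 1, writhe -4 (8 crossings)
3-colorings: 9 of 3^8, det 3 — tricolorable
note: det 3 = |V(-1)|; divisible by 3, so tricolorable


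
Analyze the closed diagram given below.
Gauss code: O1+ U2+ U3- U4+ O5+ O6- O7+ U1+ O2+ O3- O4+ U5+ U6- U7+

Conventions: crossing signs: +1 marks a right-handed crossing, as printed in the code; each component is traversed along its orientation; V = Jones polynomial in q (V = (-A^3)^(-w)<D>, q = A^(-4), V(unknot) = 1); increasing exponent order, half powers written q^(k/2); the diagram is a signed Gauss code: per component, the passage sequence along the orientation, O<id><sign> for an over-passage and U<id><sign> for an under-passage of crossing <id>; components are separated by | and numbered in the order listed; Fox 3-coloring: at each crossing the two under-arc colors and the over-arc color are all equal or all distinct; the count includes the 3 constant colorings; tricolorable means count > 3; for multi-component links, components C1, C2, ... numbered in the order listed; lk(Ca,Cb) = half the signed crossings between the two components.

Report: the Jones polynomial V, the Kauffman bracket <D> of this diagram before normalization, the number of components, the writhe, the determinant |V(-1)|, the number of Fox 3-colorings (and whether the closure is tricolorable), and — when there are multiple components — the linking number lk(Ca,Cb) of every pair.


V(q) = q + q^3 - q^4
bracket: A^-7 - A^-3 - A^5, w = +3
1 component, writhe +3, over 7 crossings
det 3, colorings 9 of 3^7 — tricolorable
observation: the span of V is 3, forcing >= 3 crossings in any diagram


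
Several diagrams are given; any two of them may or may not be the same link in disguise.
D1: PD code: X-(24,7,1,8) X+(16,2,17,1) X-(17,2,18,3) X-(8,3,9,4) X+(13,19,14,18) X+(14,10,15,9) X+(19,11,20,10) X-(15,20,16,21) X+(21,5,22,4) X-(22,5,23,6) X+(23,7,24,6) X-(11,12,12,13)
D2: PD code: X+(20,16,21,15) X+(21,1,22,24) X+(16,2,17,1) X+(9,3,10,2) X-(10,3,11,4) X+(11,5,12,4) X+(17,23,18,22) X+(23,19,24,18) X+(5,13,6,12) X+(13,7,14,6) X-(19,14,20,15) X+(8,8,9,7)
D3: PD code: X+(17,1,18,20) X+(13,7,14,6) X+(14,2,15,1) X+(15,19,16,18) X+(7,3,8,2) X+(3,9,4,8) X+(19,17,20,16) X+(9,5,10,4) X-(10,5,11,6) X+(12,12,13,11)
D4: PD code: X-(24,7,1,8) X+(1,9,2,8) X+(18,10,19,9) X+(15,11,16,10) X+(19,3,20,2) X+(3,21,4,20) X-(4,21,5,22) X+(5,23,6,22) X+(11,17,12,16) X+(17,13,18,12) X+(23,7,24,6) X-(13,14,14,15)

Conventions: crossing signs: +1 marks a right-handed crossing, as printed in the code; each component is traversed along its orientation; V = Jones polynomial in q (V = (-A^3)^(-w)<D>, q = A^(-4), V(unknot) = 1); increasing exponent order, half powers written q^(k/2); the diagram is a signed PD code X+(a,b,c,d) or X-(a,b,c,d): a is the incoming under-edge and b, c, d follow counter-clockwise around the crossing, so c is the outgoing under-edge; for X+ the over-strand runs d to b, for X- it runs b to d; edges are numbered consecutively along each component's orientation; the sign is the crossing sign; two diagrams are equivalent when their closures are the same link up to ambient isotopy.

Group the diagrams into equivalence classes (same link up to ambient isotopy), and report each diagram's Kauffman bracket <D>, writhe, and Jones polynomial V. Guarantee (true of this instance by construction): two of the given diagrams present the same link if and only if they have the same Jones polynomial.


grouping into links: {D1} | {D2, D3, D4}
V(D1) = 1  (w 0, c 12, <D> = 1)
V(D2) = q^2 + 2q^4 - 2q^5 + q^6 - 2q^7 + q^8  (w +8, c 12, <D> = A^-8 - 2A^-4 + 1 - 2A^4 + 2A^8 + A^16)
D3 (bracket A^-8 - 2A^-4 + 1 - 2A^4 + 2A^8 + A^16; 10 crossings at w = +8): V = q^2 + 2q^4 - 2q^5 + q^6 - 2q^7 + q^8
V(D4) = q^2 + 2q^4 - 2q^5 + q^6 - 2q^7 + q^8  (w +6, c 12, <D> = A^-14 - 2A^-10 + A^-6 - 2A^-2 + 2A^2 + A^10)
why: 2 classes among 4 diagrams; unequal V(q) rules out equality


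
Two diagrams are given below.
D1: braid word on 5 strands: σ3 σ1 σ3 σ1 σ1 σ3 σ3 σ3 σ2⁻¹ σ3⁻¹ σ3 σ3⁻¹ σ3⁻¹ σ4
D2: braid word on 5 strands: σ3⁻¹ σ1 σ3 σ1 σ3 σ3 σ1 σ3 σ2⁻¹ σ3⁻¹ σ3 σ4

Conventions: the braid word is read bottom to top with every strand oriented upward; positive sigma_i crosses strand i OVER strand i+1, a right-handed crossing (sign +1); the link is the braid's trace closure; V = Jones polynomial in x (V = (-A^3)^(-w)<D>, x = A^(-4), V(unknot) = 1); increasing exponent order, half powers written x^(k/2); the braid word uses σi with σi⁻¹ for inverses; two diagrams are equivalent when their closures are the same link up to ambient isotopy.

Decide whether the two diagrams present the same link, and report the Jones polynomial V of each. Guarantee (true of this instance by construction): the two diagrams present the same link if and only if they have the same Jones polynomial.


equivalent: yes
D1 (bracket A^-14 - 2A^-10 + A^-6 - 2A^-2 + 2A^2 + A^10; 14 crossings at w = +6): V = x^2 + 2x^4 - 2x^5 + x^6 - 2x^7 + x^8
V(D2) = x^2 + 2x^4 - 2x^5 + x^6 - 2x^7 + x^8  (w +6, c 12, <D> = A^-14 - 2A^-10 + A^-6 - 2A^-2 + 2A^2 + A^10)
key observation: from 14 to 12 crossings by R-moves: one link, two diagrams
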